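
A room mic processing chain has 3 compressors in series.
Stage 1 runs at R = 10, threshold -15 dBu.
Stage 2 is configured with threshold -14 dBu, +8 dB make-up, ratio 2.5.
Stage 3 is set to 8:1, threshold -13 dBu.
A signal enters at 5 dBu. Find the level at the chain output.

Stage 1: 20 dB above -15 dBu, reduced 10:1 to 2 dB above → -13 dBu.
Stage 2: 1 dB above -14 dBu, reduced 2.5:1 to 0.4 dB above → -13.6 dBu; +8 dB make-up → -5.6 dBu.
Stage 3: 7.4 dB above -13 dBu, reduced 8:1 to 0.925 dB above → -12.075 dBu.

-12.075 dBu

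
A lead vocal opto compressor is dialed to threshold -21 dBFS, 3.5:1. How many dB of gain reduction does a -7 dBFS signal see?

-7 dBFS exceeds the threshold by 14 dB.
At 3.5:1, output sits 14/3.5 = 4 dB above threshold.
GR = overshoot in − overshoot out = 14 − 4 = 10 dB.

10 dB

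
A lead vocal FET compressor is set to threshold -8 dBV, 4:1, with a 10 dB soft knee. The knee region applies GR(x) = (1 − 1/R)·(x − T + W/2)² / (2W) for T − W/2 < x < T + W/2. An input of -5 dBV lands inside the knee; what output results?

-7.4 dBV

x − T + W/2 = -5 − (-8) + 5 = 8.
GR = (1 − 1/4) × 8² / 20 = 0.75 × 64 / 20 = 2.4 dB.
Output = -5 − 2.4 = -7.4 dBV.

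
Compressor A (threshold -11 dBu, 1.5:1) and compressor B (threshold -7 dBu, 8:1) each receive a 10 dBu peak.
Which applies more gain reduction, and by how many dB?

A: GR = 21 − 21/1.5 = 7 dB.
B: GR = 17 − 17/8 = 14.875 dB.
B applies 7.875 dB more gain reduction.

B, by 7.875 dB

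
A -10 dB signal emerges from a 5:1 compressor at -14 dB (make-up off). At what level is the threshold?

-15 dB

Gain reduction = -10 − (-14) = 4 dB; output overshoot = GR / (R − 1) = 4 / 4 = 1 dB.
Threshold = output − output overshoot = -14 − 1 = -15 dB.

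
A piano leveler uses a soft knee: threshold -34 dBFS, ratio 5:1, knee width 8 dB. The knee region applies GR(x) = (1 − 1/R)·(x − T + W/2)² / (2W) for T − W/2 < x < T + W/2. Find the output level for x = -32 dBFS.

x − T + W/2 = -32 − (-34) + 4 = 6.
GR = (1 − 1/5) × 6² / 16 = 0.8 × 36 / 16 = 1.8 dB.
Output = -32 − 1.8 = -33.8 dBFS.

-33.8 dBFS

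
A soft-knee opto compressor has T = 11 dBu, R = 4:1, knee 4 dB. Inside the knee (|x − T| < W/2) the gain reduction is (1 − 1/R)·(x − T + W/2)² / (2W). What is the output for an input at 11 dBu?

x − T + W/2 = 11 − 11 + 2 = 2.
GR = (1 − 1/4) × 2² / 8 = 0.75 × 4 / 8 = 0.375 dB.
Output = 11 − 0.375 = 10.625 dBu.

10.625 dBu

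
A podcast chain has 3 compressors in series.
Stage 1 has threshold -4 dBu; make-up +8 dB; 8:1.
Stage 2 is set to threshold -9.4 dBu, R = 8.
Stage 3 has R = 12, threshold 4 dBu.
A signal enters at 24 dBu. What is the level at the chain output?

Stage 1: 24 dBu is 28 dB over -4 dBu; at 8:1 that becomes 3.5 dB over, giving -0.5 dBu; +8 dB make-up → 7.5 dBu.
Stage 2: 16.9 dB above -9.4 dBu, reduced 8:1 to 2.1125 dB above → -7.2875 dBu.
Stage 3: below threshold (-7.2875 ≤ 4); passes unchanged; output -7.2875 dBu.

-7.2875 dBu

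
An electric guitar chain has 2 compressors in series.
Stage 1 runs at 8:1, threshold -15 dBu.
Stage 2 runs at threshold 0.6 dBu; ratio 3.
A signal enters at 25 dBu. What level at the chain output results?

-10 dBu

Stage 1: 25 dBu is 40 dB over -15 dBu; at 8:1 that becomes 5 dB over, giving -10 dBu.
Stage 2: below threshold (-10 ≤ 0.6); passes unchanged; output -10 dBu.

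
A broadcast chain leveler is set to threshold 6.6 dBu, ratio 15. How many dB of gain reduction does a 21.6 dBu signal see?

14 dB

21.6 dBu exceeds the threshold by 15 dB.
A 15:1 ratio leaves 1 dB of that excess.
GR = overshoot in − overshoot out = 15 − 1 = 14 dB.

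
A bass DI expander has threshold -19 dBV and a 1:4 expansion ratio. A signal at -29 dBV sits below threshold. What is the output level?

-59 dBV

Undershoot = (-19) − (-29) = 10 dB.
At 1:4, that expands to 40 dB under threshold.
Output = -19 − 40 = -59 dBV.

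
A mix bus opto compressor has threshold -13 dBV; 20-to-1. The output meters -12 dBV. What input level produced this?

7 dBV

The compressed level sits -12 − (-13) = 1 dB over threshold.
Input overshoot = R × output overshoot = 20 dB → input = -13 + 20 = 7 dBV.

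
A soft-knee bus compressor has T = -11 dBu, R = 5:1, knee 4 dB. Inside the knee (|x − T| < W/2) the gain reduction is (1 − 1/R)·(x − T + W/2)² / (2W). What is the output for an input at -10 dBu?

-10.9 dBu

x − T + W/2 = -10 − (-11) + 2 = 3.
GR = (1 − 1/5) × 3² / 8 = 0.8 × 9 / 8 = 0.9 dB.
Output = -10 − 0.9 = -10.9 dBu.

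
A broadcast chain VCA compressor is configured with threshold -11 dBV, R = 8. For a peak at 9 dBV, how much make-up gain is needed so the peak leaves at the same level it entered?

17.5 dB

The peak compresses to -11 + 20/8 = -8.5 dBV.
To reach 9 dBV requires 9 − (-8.5) = 17.5 dB of make-up.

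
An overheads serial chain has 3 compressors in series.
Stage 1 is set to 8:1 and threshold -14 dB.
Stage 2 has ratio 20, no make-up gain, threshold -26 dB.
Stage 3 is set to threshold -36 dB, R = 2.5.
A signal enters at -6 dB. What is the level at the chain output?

Stage 1: overshoot 8 dB → 8/8 = 1 dB → -13 dB.
Stage 2: -13 dB is 13 dB over -26 dB; at 20:1 that becomes 0.65 dB over, giving -25.35 dB.
Stage 3: 10.65 dB above -36 dB, reduced 2.5:1 to 4.26 dB above → -31.74 dB.

-31.74 dB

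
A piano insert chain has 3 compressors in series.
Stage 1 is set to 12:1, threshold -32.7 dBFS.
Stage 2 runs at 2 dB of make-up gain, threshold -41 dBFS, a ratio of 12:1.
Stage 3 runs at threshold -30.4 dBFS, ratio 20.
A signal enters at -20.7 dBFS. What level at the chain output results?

Stage 1: -20.7 dBFS is 12 dB over -32.7 dBFS; at 12:1 that becomes 1 dB over, giving -31.7 dBFS.
Stage 2: 9.3 dB above -41 dBFS, reduced 12:1 to 0.775 dB above → -40.225 dBFS; +2 dB make-up → -38.225 dBFS.
Stage 3: -38.225 dBFS ≤ -30.4 dBFS, so stage 3 doesn't engage; output -38.225 dBFS.

-38.225 dBFS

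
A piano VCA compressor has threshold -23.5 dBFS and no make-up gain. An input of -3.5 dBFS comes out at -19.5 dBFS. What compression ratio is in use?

5:1

Input overshoot = -3.5 − (-23.5) = 20 dB; output overshoot = -19.5 − (-23.5) = 4 dB.
Ratio = 20 / 4 = 5.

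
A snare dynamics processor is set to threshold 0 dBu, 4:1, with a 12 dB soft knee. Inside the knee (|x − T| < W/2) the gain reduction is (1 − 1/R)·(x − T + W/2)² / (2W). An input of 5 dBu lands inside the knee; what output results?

1.21875 dBu

x − T + W/2 = 5 − 0 + 6 = 11.
GR = (1 − 1/4) × 11² / 24 = 0.75 × 121 / 24 = 3.78125 dB.
Output = 5 − 3.78125 = 1.21875 dBu.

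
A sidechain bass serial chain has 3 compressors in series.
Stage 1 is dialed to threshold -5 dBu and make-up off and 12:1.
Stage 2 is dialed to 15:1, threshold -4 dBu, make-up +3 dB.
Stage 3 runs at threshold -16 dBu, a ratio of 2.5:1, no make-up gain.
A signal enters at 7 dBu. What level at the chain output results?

Stage 1: 7 dBu is 12 dB over -5 dBu; at 12:1 that becomes 1 dB over, giving -4 dBu.
Stage 2: -4 dBu is at or below the -4 dBu threshold — no compression; make-up brings it to -1 dBu.
Stage 3: -1 dBu is 15 dB over -16 dBu; at 2.5:1 that becomes 6 dB over, giving -10 dBu.

-10 dBu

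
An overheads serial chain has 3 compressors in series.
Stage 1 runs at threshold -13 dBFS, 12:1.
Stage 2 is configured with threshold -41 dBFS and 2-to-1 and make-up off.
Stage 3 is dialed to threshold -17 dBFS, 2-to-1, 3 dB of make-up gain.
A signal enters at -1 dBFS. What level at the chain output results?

-23.5 dBFS

Stage 1: overshoot 12 dB → 12/12 = 1 dB → -12 dBFS.
Stage 2: overshoot 29 dB → 29/2 = 14.5 dB → -26.5 dBFS.
Stage 3: below threshold (-26.5 ≤ -17); passes unchanged; make-up brings it to -23.5 dBFS.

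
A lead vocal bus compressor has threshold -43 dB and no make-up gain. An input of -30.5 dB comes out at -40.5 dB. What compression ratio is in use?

5:1

Input overshoot = -30.5 − (-43) = 12.5 dB; output overshoot = -40.5 − (-43) = 2.5 dB.
Ratio = 12.5 / 2.5 = 5.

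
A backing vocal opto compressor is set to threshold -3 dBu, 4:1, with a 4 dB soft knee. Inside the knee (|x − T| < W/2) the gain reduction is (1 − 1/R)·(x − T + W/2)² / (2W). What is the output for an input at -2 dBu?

-2.84375 dBu

x − T + W/2 = -2 − (-3) + 2 = 3.
GR = (1 − 1/4) × 3² / 8 = 0.75 × 9 / 8 = 0.84375 dB.
Output = -2 − 0.84375 = -2.84375 dBu.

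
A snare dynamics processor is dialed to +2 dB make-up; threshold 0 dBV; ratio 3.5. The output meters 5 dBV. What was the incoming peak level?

Stripping the +2 dB make-up gives 3 dBV at the gain stage.
That's 3 dB above the 0 dBV threshold.
Before 3.5:1 compression the overshoot was 3 × 3.5 = 10.5 dB, so input = 0 + 10.5 = 10.5 dBV.

10.5 dBV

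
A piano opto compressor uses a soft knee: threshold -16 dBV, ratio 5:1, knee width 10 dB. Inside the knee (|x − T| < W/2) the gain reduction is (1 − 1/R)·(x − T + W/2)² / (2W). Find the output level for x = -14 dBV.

-15.96 dBV

x − T + W/2 = -14 − (-16) + 5 = 7.
GR = (1 − 1/5) × 7² / 20 = 0.8 × 49 / 20 = 1.96 dB.
Output = -14 − 1.96 = -15.96 dBV.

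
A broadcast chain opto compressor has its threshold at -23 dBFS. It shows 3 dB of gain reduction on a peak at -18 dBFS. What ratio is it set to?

Input overshoot = -18 − (-23) = 5 dB.
Output overshoot = 5 − 3 = 2 dB.
Ratio = input overshoot / output overshoot = 5 / 2 = 2.5.

2.5:1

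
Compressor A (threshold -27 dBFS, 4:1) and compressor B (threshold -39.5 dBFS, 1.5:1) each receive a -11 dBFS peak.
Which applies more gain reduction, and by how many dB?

A: 16 dB over, compressed to 4 dB over, so 12 dB of GR.
B: 28.5 dB over, compressed to 19 dB over, so 9.5 dB of GR.
A applies 2.5 dB more gain reduction.

A, by 2.5 dB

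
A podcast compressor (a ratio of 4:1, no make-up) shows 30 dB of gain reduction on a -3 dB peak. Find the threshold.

-43 dB

Gain reduction = -3 − (-33) = 30 dB; output overshoot = GR / (R − 1) = 30 / 3 = 10 dB.
Threshold = output − output overshoot = -33 − 10 = -43 dB.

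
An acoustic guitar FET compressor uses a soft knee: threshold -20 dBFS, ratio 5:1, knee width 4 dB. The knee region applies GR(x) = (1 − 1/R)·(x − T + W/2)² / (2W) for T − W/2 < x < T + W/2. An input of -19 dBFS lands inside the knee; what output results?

x − T + W/2 = -19 − (-20) + 2 = 3.
GR = (1 − 1/5) × 3² / 8 = 0.8 × 9 / 8 = 0.9 dB.
Output = -19 − 0.9 = -19.9 dBFS.

-19.9 dBFS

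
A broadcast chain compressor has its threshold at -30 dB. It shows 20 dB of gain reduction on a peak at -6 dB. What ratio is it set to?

6:1

Input overshoot = -6 − (-30) = 24 dB.
Output overshoot = 24 − 20 = 4 dB.
Ratio = input overshoot / output overshoot = 24 / 4 = 6.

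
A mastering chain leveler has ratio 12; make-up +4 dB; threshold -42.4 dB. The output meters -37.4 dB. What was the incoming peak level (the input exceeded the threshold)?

-30.4 dB

Stripping the +4 dB make-up gives -41.4 dB at the gain stage.
Post-compression overshoot = -41.4 − (-42.4) = 1 dB.
Undo the ratio: input overshoot = 1 × 12 = 12 dB, giving input = -30.4 dB.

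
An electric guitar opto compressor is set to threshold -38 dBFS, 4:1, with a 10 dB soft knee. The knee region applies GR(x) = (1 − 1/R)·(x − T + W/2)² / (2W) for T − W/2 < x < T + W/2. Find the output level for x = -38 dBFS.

x − T + W/2 = -38 − (-38) + 5 = 5.
GR = (1 − 1/4) × 5² / 20 = 0.75 × 25 / 20 = 0.9375 dB.
Output = -38 − 0.9375 = -38.9375 dBFS.

-38.9375 dBFS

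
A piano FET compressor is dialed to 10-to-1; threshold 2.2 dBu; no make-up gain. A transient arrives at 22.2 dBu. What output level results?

Overshoot: 22.2 − 2.2 = 20 dB.
At 10:1 the overshoot is divided by 10, leaving 2 dB above threshold.
So the level is 2.2 + 2 = 4.2 dBu.

4.2 dBu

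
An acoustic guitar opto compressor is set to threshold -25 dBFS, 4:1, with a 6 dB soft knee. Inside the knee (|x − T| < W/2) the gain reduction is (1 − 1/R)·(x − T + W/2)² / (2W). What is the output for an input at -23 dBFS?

x − T + W/2 = -23 − (-25) + 3 = 5.
GR = (1 − 1/4) × 5² / 12 = 0.75 × 25 / 12 = 1.5625 dB.
Output = -23 − 1.5625 = -24.5625 dBFS.

-24.5625 dBFS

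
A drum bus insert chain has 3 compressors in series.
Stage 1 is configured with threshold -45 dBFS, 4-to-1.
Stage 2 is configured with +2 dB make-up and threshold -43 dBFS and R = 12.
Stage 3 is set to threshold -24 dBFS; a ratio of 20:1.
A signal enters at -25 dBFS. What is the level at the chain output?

-40.75 dBFS

Stage 1: 20 dB above -45 dBFS, reduced 4:1 to 5 dB above → -40 dBFS.
Stage 2: -40 dBFS is 3 dB over -43 dBFS; at 12:1 that becomes 0.25 dB over, giving -42.75 dBFS; +2 dB make-up → -40.75 dBFS.
Stage 3: below threshold (-40.75 ≤ -24); passes unchanged; output -40.75 dBFS.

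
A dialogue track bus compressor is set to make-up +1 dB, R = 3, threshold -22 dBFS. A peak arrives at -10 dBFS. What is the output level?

Overshoot: -10 − (-22) = 12 dB.
The 12 dB excess becomes 4 dB after 3:1 reduction.
That puts the output at -18 dBFS; make-up adds 1 dB, giving -17 dBFS.

-17 dBFS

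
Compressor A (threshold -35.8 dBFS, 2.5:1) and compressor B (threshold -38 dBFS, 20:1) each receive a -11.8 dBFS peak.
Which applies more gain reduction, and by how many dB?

B, by 10.49 dB

A: GR = 24 − 24/2.5 = 14.4 dB.
B: GR = 26.2 − 26.2/20 = 24.89 dB.
B applies 10.49 dB more gain reduction.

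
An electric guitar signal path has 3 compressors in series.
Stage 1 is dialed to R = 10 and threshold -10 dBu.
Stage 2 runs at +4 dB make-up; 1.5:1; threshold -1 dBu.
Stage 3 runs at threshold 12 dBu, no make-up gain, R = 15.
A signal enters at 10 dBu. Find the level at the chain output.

Stage 1: overshoot 20 dB → 20/10 = 2 dB → -8 dBu.
Stage 2: -8 dBu is at or below the -1 dBu threshold — no compression; make-up brings it to -4 dBu.
Stage 3: -4 dBu ≤ 12 dBu, so stage 3 doesn't engage; output -4 dBu.

-4 dBu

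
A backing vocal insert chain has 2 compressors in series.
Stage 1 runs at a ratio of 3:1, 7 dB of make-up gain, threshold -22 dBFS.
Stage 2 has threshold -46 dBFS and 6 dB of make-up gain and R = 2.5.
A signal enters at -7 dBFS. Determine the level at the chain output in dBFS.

Stage 1: 15 dB above -22 dBFS, reduced 3:1 to 5 dB above → -17 dBFS; +7 dB make-up → -10 dBFS.
Stage 2: 36 dB above -46 dBFS, reduced 2.5:1 to 14.4 dB above → -31.6 dBFS; +6 dB make-up → -25.6 dBFS.

-25.6 dBFS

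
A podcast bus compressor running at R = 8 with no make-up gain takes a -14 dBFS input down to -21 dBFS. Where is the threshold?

Gain reduction = -14 − (-21) = 7 dB; output overshoot = GR / (R − 1) = 7 / 7 = 1 dB.
Threshold = output − output overshoot = -21 − 1 = -22 dBFS.

-22 dBFS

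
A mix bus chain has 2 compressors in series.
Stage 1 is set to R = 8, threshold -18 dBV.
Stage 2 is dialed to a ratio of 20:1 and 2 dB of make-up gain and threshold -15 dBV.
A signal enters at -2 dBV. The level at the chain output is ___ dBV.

Stage 1: -2 dBV is 16 dB over -18 dBV; at 8:1 that becomes 2 dB over, giving -16 dBV.
Stage 2: below threshold (-16 ≤ -15); passes unchanged; make-up brings it to -14 dBV.

-14 dBV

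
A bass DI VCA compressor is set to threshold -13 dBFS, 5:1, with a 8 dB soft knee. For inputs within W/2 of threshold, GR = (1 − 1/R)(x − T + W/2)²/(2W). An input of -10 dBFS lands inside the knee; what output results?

x − T + W/2 = -10 − (-13) + 4 = 7.
GR = (1 − 1/5) × 7² / 16 = 0.8 × 49 / 16 = 2.45 dB.
Output = -10 − 2.45 = -12.45 dBFS.

-12.45 dBFS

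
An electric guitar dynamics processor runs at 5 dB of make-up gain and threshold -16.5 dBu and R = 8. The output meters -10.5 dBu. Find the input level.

Before make-up, the level was -10.5 − 5 = -15.5 dBu.
That's 1 dB above the -16.5 dBu threshold.
Before 8:1 compression the overshoot was 1 × 8 = 8 dB, so input = -16.5 + 8 = -8.5 dBu.

-8.5 dBu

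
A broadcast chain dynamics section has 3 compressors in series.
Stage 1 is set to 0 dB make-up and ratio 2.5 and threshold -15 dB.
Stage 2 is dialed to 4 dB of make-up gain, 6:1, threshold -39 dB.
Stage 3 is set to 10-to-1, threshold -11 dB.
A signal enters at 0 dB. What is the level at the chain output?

-30 dB

Stage 1: 15 dB above -15 dB, reduced 2.5:1 to 6 dB above → -9 dB.
Stage 2: -9 dB is 30 dB over -39 dB; at 6:1 that becomes 5 dB over, giving -34 dB; +4 dB make-up → -30 dB.
Stage 3: below threshold (-30 ≤ -11); passes unchanged; output -30 dB.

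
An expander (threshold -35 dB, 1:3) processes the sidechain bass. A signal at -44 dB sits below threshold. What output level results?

-62 dB

Undershoot = (-35) − (-44) = 9 dB.
At 1:3, that expands to 27 dB under threshold.
Output = -35 − 27 = -62 dB.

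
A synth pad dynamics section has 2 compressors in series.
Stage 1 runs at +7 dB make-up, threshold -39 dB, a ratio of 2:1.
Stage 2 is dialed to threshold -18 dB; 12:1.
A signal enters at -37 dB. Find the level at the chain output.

Stage 1: 2 dB above -39 dB, reduced 2:1 to 1 dB above → -38 dB; +7 dB make-up → -31 dB.
Stage 2: -31 dB ≤ -18 dB, so stage 2 doesn't engage; output -31 dB.

-31 dB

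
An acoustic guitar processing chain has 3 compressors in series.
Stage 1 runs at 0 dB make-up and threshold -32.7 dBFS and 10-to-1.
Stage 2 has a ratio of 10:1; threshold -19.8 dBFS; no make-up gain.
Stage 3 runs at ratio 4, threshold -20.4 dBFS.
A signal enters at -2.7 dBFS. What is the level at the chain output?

-29.7 dBFS

Stage 1: overshoot 30 dB → 30/10 = 3 dB → -29.7 dBFS.
Stage 2: -29.7 dBFS is at or below the -19.8 dBFS threshold — no compression; output -29.7 dBFS.
Stage 3: -29.7 dBFS ≤ -20.4 dBFS, so stage 3 doesn't engage; output -29.7 dBFS.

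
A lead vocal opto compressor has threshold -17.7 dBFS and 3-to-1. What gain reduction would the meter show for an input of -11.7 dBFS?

Overshoot = -11.7 − (-17.7) = 6 dB.
After 3:1 compression the overshoot becomes 6/3 = 2 dB.
GR = overshoot in − overshoot out = 6 − 2 = 4 dB.

4 dB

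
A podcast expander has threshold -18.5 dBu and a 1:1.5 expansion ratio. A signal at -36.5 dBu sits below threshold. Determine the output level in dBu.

Below threshold, a 1:1.5 expander applies gain = (1.5−1)×(T − x) of attenuation.
(1.5−1) × 18 = 9 dB, so output = -36.5 − 9 = -45.5 dBu.

-45.5 dBu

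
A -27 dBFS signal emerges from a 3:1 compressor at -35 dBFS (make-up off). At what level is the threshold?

Input is 12 dB above T (since output overshoot × R = input overshoot: (-35 − T)·3 = -27 − T gives T = -39 dBFS).
Check: -39 + (-27 − (-39))/3 = -39 + 4 = -35 dBFS. ✓

-39 dBFS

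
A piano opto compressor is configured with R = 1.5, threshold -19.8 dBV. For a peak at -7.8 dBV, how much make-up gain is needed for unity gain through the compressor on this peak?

The peak compresses to -19.8 + 12/1.5 = -11.8 dBV.
To reach -7.8 dBV requires -7.8 − (-11.8) = 4 dB of make-up.

4 dB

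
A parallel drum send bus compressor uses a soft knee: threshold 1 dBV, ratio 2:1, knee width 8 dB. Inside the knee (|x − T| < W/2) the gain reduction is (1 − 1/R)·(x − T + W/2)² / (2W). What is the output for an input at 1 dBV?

0.5 dBV

x − T + W/2 = 1 − 1 + 4 = 4.
GR = (1 − 1/2) × 4² / 16 = 0.5 × 16 / 16 = 0.5 dB.
Output = 1 − 0.5 = 0.5 dBV.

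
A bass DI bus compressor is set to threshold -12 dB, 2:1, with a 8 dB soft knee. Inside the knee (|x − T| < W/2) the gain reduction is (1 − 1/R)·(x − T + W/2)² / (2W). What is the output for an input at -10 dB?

x − T + W/2 = -10 − (-12) + 4 = 6.
GR = (1 − 1/2) × 6² / 16 = 0.5 × 36 / 16 = 1.125 dB.
Output = -10 − 1.125 = -11.125 dB.

-11.125 dB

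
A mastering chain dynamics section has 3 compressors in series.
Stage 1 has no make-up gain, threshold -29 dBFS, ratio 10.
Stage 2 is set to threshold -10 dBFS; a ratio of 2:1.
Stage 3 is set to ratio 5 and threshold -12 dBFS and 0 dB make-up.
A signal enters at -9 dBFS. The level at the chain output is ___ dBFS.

-27 dBFS

Stage 1: 20 dB above -29 dBFS, reduced 10:1 to 2 dB above → -27 dBFS.
Stage 2: -27 dBFS ≤ -10 dBFS, so stage 2 doesn't engage; output -27 dBFS.
Stage 3: -27 dBFS ≤ -12 dBFS, so stage 3 doesn't engage; output -27 dBFS.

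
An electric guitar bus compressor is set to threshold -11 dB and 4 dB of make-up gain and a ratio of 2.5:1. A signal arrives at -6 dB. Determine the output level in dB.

-5 dB

Overshoot: -6 − (-11) = 5 dB.
2.5:1 compression reduces that to 5/2.5 = 2 dB over.
Output = -11 + 2 = -9 dB; make-up adds 4 dB, giving -5 dB.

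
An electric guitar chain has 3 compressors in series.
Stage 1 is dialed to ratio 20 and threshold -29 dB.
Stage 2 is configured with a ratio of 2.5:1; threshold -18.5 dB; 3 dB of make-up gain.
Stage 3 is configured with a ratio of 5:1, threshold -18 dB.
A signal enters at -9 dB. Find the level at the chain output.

-25 dB

Stage 1: -9 dB is 20 dB over -29 dB; at 20:1 that becomes 1 dB over, giving -28 dB.
Stage 2: below threshold (-28 ≤ -18.5); passes unchanged; make-up brings it to -25 dB.
Stage 3: -25 dB ≤ -18 dB, so stage 3 doesn't engage; output -25 dB.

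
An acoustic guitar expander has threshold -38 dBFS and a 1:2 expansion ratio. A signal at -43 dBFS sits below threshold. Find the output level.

-48 dBFS

Below threshold, a 1:2 expander applies gain = (2−1)×(T − x) of attenuation.
(2−1) × 5 = 5 dB, so output = -43 − 5 = -48 dBFS.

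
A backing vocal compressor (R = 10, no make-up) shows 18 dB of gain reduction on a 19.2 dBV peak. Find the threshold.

Let T be the threshold. Output overshoot = (input overshoot)/R, so 1.2 − T = (19.2 − T)/10.
10·(1.2 − T) = 19.2 − T → 9·T = 12 − 19.2 = -7.2.
T = -7.2/9 = -0.8 dBV.

-0.8 dBV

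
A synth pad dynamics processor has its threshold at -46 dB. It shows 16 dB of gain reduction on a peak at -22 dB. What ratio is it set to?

Input overshoot = -22 − (-46) = 24 dB.
Output overshoot = 24 − 16 = 8 dB.
Ratio = input overshoot / output overshoot = 24 / 8 = 3.

3:1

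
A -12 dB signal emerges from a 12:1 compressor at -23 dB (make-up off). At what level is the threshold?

-24 dB

Let T be the threshold. Output overshoot = (input overshoot)/R, so -23 − T = (-12 − T)/12.
12·(-23 − T) = -12 − T → 11·T = -276 − (-12) = -264.
T = -264/11 = -24 dB.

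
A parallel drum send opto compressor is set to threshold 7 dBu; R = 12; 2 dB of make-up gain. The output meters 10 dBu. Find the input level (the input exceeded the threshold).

Before make-up, the level was 10 − 2 = 8 dBu.
That's 1 dB above the 7 dBu threshold.
Undo the ratio: input overshoot = 1 × 12 = 12 dB, giving input = 19 dBu.

19 dBu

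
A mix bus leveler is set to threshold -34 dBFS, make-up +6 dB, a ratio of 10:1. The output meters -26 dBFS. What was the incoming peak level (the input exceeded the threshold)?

Before make-up, the level was -26 − 6 = -32 dBFS.
The compressed level sits -32 − (-34) = 2 dB over threshold.
Before 10:1 compression the overshoot was 2 × 10 = 20 dB, so input = -34 + 20 = -14 dBFS.

-14 dBFS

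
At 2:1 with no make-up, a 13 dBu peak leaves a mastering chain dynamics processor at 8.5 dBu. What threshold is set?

Input is 9 dB above T (since output overshoot × R = input overshoot: (8.5 − T)·2 = 13 − T gives T = 4 dBu).
Check: 4 + (13 − 4)/2 = 4 + 4.5 = 8.5 dBu. ✓

4 dBu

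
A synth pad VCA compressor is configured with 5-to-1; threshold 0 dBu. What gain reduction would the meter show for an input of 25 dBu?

20 dB

Overshoot = 25 − 0 = 25 dB.
A 5:1 ratio leaves 5 dB of that excess.
Gain reduction = 25 − 5 = 20 dB.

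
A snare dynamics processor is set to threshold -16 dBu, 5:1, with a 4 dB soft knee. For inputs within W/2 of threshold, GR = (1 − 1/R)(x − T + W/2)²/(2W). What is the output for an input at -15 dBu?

x − T + W/2 = -15 − (-16) + 2 = 3.
GR = (1 − 1/5) × 3² / 8 = 0.8 × 9 / 8 = 0.9 dB.
Output = -15 − 0.9 = -15.9 dBu.

-15.9 dBu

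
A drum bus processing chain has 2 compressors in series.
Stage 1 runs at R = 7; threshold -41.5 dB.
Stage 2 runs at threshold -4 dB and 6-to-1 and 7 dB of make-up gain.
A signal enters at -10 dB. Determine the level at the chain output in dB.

Stage 1: overshoot 31.5 dB → 31.5/7 = 4.5 dB → -37 dB.
Stage 2: -37 dB is at or below the -4 dB threshold — no compression; make-up brings it to -30 dB.

-30 dB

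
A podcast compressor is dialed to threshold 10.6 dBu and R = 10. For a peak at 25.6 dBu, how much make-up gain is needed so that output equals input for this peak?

13.5 dB

Without make-up, output = threshold + overshoot/10 = 10.6 + 1.5 = 12.1 dBu.
Gap to target: 13.5 dB.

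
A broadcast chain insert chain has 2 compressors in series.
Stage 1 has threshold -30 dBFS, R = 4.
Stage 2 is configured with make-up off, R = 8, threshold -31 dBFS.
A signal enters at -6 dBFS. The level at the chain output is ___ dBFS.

-30.125 dBFS

Stage 1: 24 dB above -30 dBFS, reduced 4:1 to 6 dB above → -24 dBFS.
Stage 2: overshoot 7 dB → 7/8 = 0.875 dB → -30.125 dBFS.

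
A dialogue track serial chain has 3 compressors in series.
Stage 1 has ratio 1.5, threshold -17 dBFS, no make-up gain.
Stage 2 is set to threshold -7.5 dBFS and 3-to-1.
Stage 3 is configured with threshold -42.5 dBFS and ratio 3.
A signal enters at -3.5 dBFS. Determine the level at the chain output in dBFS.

Stage 1: -3.5 dBFS is 13.5 dB over -17 dBFS; at 1.5:1 that becomes 9 dB over, giving -8 dBFS.
Stage 2: below threshold (-8 ≤ -7.5); passes unchanged; output -8 dBFS.
Stage 3: overshoot 34.5 dB → 34.5/3 = 11.5 dB → -31 dBFS.

-31 dBFS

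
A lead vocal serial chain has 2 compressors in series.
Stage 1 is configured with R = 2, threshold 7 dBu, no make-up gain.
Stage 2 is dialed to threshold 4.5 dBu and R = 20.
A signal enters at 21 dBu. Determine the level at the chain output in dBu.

Stage 1: 14 dB above 7 dBu, reduced 2:1 to 7 dB above → 14 dBu.
Stage 2: 14 dBu is 9.5 dB over 4.5 dBu; at 20:1 that becomes 0.475 dB over, giving 4.975 dBu.

4.975 dBu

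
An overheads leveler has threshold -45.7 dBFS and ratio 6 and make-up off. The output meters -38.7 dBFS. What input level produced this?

-3.7 dBFS

Post-compression overshoot = -38.7 − (-45.7) = 7 dB.
Before 6:1 compression the overshoot was 7 × 6 = 42 dB, so input = -45.7 + 42 = -3.7 dBFS.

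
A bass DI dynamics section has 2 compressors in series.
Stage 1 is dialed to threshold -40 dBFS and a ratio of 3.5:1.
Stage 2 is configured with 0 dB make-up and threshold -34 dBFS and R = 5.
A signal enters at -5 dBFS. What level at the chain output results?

-33.2 dBFS

Stage 1: -5 dBFS is 35 dB over -40 dBFS; at 3.5:1 that becomes 10 dB over, giving -30 dBFS.
Stage 2: 4 dB above -34 dBFS, reduced 5:1 to 0.8 dB above → -33.2 dBFS.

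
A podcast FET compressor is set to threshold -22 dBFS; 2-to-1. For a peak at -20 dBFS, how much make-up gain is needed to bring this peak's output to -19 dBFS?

2 dB

Overshoot 2 dB → 2/2 = 1 dB after compression, so the compressed level is -22 + 1 = -21 dBFS.
Make-up = target − compressed = -19 − (-21) = 2 dB.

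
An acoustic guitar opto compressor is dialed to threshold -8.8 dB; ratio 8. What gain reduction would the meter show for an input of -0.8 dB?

7 dB

The signal is 8 dB above threshold.
A 8:1 ratio leaves 1 dB of that excess.
So the signal is attenuated by 8 − 1 = 7 dB.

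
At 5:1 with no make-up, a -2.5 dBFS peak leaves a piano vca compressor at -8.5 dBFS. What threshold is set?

Gain reduction = -2.5 − (-8.5) = 6 dB; output overshoot = GR / (R − 1) = 6 / 4 = 1.5 dB.
Threshold = output − output overshoot = -8.5 − 1.5 = -10 dBFS.

-10 dBFS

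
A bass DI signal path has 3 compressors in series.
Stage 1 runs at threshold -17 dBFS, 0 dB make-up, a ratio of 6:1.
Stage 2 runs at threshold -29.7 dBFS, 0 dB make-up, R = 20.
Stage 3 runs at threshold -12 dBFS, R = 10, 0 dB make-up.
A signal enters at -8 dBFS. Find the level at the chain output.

-28.99 dBFS

Stage 1: 9 dB above -17 dBFS, reduced 6:1 to 1.5 dB above → -15.5 dBFS.
Stage 2: 14.2 dB above -29.7 dBFS, reduced 20:1 to 0.71 dB above → -28.99 dBFS.
Stage 3: -28.99 dBFS is at or below the -12 dBFS threshold — no compression; output -28.99 dBFS.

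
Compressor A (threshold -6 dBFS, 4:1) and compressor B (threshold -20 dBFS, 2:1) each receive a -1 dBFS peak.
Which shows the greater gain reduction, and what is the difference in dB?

B, by 5.75 dB

A: GR = 5 − 5/4 = 3.75 dB.
B: GR = 19 − 19/2 = 9.5 dB.
B reduces 5.75 dB more.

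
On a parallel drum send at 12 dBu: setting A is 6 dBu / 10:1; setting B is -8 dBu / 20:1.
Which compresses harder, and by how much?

B, by 13.6 dB

A: overshoot 6 dB → output overshoot 0.6 dB → GR 5.4 dB.
B: overshoot 20 dB → output overshoot 1 dB → GR 19 dB.
Difference: 13.6 dB in favour of B.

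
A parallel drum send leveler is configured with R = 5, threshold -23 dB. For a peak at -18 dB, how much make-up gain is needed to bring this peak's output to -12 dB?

Overshoot 5 dB → 5/5 = 1 dB after compression, so the compressed level is -23 + 1 = -22 dB.
Make-up = target − compressed = -12 − (-22) = 10 dB.

10 dB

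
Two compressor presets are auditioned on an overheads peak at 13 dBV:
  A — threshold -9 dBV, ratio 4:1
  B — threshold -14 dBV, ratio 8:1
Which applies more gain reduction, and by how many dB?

A: overshoot 22 dB → output overshoot 5.5 dB → GR 16.5 dB.
B: overshoot 27 dB → output overshoot 3.375 dB → GR 23.625 dB.
Difference: 7.125 dB in favour of B.

B, by 7.125 dB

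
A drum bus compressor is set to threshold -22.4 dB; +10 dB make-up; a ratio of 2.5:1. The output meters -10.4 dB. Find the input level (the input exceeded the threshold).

-17.4 dB

Before make-up, the level was -10.4 − 10 = -20.4 dB.
That's 2 dB above the -22.4 dB threshold.
Input overshoot = R × output overshoot = 5 dB → input = -22.4 + 5 = -17.4 dB.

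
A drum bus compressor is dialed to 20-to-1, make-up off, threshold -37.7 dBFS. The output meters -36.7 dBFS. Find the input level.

That's 1 dB above the -37.7 dBFS threshold.
Input overshoot = R × output overshoot = 20 dB → input = -37.7 + 20 = -17.7 dBFS.

-17.7 dBFS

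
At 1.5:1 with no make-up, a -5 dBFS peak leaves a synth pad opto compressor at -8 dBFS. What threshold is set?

Input is 9 dB above T (since output overshoot × R = input overshoot: (-8 − T)·1.5 = -5 − T gives T = -14 dBFS).
Check: -14 + (-5 − (-14))/1.5 = -14 + 6 = -8 dBFS. ✓

-14 dBFS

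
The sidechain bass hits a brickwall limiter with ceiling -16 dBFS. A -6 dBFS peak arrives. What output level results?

-16 dBFS

At ∞:1, everything above -16 dBFS is held at the ceiling.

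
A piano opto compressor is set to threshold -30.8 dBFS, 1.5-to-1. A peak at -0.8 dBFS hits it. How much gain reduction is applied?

-0.8 dBFS exceeds the threshold by 30 dB.
At 1.5:1, output sits 30/1.5 = 20 dB above threshold.
Gain reduction = 30 − 20 = 10 dB.

10 dB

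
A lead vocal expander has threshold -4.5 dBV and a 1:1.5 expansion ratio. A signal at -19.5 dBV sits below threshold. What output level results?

-27 dBV

The input is 15 dB below the -4.5 dBV threshold.
A 1:1.5 expander multiplies undershoot by 1.5: 15 × 1.5 = 22.5 dB below threshold.
Output = -4.5 − 22.5 = -27 dBV.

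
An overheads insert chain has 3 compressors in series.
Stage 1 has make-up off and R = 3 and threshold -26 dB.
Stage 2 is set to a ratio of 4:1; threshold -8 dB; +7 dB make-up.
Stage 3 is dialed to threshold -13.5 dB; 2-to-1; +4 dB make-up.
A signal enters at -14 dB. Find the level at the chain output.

-11 dB

Stage 1: -14 dB is 12 dB over -26 dB; at 3:1 that becomes 4 dB over, giving -22 dB.
Stage 2: below threshold (-22 ≤ -8); passes unchanged; make-up brings it to -15 dB.
Stage 3: -15 dB ≤ -13.5 dB, so stage 3 doesn't engage; make-up brings it to -11 dB.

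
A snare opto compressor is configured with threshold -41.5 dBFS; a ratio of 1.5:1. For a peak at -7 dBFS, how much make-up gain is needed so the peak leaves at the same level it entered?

Overshoot 34.5 dB → 34.5/1.5 = 23 dB after compression, so the compressed level is -41.5 + 23 = -18.5 dBFS.
Make-up = target − compressed = -7 − (-18.5) = 11.5 dB.

11.5 dB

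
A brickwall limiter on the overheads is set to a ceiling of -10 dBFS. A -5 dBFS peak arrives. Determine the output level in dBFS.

-10 dBFS

A brickwall limiter is an ∞:1 compressor: any input above the ceiling is clamped to -10 dBFS.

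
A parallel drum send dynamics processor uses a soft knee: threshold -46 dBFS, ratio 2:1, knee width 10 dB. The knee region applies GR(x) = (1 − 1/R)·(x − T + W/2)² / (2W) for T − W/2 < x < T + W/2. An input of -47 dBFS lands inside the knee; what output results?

x − T + W/2 = -47 − (-46) + 5 = 4.
GR = (1 − 1/2) × 4² / 20 = 0.5 × 16 / 20 = 0.4 dB.
Output = -47 − 0.4 = -47.4 dBFS.

-47.4 dBFS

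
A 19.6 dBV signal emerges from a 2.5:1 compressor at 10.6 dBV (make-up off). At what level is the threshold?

Input is 15 dB above T (since output overshoot × R = input overshoot: (10.6 − T)·2.5 = 19.6 − T gives T = 4.6 dBV).
Check: 4.6 + (19.6 − 4.6)/2.5 = 4.6 + 6 = 10.6 dBV. ✓

4.6 dBV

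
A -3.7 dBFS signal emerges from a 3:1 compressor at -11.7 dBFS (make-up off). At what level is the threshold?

Let T be the threshold. Output overshoot = (input overshoot)/R, so -11.7 − T = (-3.7 − T)/3.
3·(-11.7 − T) = -3.7 − T → 2·T = -35.1 − (-3.7) = -31.4.
T = -31.4/2 = -15.7 dBFS.

-15.7 dBFS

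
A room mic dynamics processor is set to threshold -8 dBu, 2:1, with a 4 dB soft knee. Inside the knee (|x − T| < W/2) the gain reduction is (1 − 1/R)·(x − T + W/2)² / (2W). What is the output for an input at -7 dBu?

x − T + W/2 = -7 − (-8) + 2 = 3.
GR = (1 − 1/2) × 3² / 8 = 0.5 × 9 / 8 = 0.5625 dB.
Output = -7 − 0.5625 = -7.5625 dBu.

-7.5625 dBu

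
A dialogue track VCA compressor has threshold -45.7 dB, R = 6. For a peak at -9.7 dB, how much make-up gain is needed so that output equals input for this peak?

Without make-up, output = threshold + overshoot/6 = -45.7 + 6 = -39.7 dB.
Gap to target: 30 dB.

30 dB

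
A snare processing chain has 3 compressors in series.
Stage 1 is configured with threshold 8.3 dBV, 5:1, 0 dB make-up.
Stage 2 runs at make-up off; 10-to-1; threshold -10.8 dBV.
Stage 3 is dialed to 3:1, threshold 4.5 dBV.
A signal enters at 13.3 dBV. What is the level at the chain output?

Stage 1: 13.3 dBV is 5 dB over 8.3 dBV; at 5:1 that becomes 1 dB over, giving 9.3 dBV.
Stage 2: 20.1 dB above -10.8 dBV, reduced 10:1 to 2.01 dB above → -8.79 dBV.
Stage 3: below threshold (-8.79 ≤ 4.5); passes unchanged; output -8.79 dBV.

-8.79 dBV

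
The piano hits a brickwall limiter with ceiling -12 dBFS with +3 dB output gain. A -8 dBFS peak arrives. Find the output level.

-9 dBFS

A brickwall limiter is an ∞:1 compressor: any input above the ceiling is clamped to -12 dBFS.
Output gain then adds 3 dB: -12 + 3 = -9 dBFS.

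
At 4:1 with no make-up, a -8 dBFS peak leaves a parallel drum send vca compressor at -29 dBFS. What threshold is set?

Input is 28 dB above T (since output overshoot × R = input overshoot: (-29 − T)·4 = -8 − T gives T = -36 dBFS).
Check: -36 + (-8 − (-36))/4 = -36 + 7 = -29 dBFS. ✓

-36 dBFS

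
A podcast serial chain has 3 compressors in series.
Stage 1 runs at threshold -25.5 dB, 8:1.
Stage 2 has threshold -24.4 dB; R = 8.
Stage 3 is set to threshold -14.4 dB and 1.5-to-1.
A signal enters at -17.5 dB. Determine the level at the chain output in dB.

Stage 1: overshoot 8 dB → 8/8 = 1 dB → -24.5 dB.
Stage 2: -24.5 dB is at or below the -24.4 dB threshold — no compression; output -24.5 dB.
Stage 3: -24.5 dB ≤ -14.4 dB, so stage 3 doesn't engage; output -24.5 dB.

-24.5 dB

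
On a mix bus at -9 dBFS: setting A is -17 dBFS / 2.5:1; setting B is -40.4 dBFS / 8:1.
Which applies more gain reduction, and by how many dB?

A: overshoot 8 dB → output overshoot 3.2 dB → GR 4.8 dB.
B: overshoot 31.4 dB → output overshoot 3.925 dB → GR 27.475 dB.
B reduces 22.675 dB more.

B, by 22.675 dB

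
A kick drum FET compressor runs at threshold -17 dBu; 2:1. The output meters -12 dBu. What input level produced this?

-7 dBu

The compressed level sits -12 − (-17) = 5 dB over threshold.
Input overshoot = R × output overshoot = 10 dB → input = -17 + 10 = -7 dBu.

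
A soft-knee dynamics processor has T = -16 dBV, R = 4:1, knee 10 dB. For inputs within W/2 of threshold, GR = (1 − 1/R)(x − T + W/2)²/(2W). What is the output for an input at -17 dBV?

x − T + W/2 = -17 − (-16) + 5 = 4.
GR = (1 − 1/4) × 4² / 20 = 0.75 × 16 / 20 = 0.6 dB.
Output = -17 − 0.6 = -17.6 dBV.

-17.6 dBV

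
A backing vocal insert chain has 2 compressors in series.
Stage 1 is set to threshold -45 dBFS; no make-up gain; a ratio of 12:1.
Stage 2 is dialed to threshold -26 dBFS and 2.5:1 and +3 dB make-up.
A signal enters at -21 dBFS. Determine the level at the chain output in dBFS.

Stage 1: -21 dBFS is 24 dB over -45 dBFS; at 12:1 that becomes 2 dB over, giving -43 dBFS.
Stage 2: -43 dBFS ≤ -26 dBFS, so stage 2 doesn't engage; make-up brings it to -40 dBFS.

-40 dBFS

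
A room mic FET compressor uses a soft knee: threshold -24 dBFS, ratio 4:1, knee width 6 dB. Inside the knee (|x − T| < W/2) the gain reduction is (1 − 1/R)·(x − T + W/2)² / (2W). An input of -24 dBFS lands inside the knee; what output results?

x − T + W/2 = -24 − (-24) + 3 = 3.
GR = (1 − 1/4) × 3² / 12 = 0.75 × 9 / 12 = 0.5625 dB.
Output = -24 − 0.5625 = -24.5625 dBFS.

-24.5625 dBFS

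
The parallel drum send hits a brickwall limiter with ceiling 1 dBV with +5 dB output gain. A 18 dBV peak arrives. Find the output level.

6 dBV

At ∞:1, everything above 1 dBV is held at the ceiling.
Output gain then adds 5 dB: 1 + 5 = 6 dBV.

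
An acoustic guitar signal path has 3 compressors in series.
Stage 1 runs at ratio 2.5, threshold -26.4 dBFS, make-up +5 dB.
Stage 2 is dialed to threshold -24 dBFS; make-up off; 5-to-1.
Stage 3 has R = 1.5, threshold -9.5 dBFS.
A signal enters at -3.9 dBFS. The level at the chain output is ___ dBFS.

-21.68 dBFS

Stage 1: -3.9 dBFS is 22.5 dB over -26.4 dBFS; at 2.5:1 that becomes 9 dB over, giving -17.4 dBFS; +5 dB make-up → -12.4 dBFS.
Stage 2: -12.4 dBFS is 11.6 dB over -24 dBFS; at 5:1 that becomes 2.32 dB over, giving -21.68 dBFS.
Stage 3: below threshold (-21.68 ≤ -9.5); passes unchanged; output -21.68 dBFS.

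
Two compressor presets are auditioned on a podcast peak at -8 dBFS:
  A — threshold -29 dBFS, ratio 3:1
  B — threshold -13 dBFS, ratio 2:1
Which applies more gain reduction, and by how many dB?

A, by 11.5 dB

A: 21 dB over, compressed to 7 dB over, so 14 dB of GR.
B: 5 dB over, compressed to 2.5 dB over, so 2.5 dB of GR.
A applies 11.5 dB more gain reduction.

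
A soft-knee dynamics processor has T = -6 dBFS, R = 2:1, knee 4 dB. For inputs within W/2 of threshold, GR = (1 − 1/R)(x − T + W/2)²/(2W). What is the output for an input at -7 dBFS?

x − T + W/2 = -7 − (-6) + 2 = 1.
GR = (1 − 1/2) × 1² / 8 = 0.5 × 1 / 8 = 0.0625 dB.
Output = -7 − 0.0625 = -7.0625 dBFS.

-7.0625 dBFS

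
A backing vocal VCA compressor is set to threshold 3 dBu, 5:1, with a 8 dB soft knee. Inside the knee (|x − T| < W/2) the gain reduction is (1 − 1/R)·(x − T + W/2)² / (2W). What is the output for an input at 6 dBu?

3.55 dBu

x − T + W/2 = 6 − 3 + 4 = 7.
GR = (1 − 1/5) × 7² / 16 = 0.8 × 49 / 16 = 2.45 dB.
Output = 6 − 2.45 = 3.55 dBu.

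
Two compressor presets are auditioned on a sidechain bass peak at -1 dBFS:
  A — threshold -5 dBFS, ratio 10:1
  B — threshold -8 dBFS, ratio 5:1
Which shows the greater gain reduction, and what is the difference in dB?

B, by 2 dB

A: overshoot 4 dB → output overshoot 0.4 dB → GR 3.6 dB.
B: overshoot 7 dB → output overshoot 1.4 dB → GR 5.6 dB.
B reduces 2 dB more.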